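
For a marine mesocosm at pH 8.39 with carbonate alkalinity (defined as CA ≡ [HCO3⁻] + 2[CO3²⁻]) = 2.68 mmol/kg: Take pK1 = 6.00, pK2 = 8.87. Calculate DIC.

DIC = 2.15 mmol/kg

CA = [HCO3⁻] + 2[CO3²⁻] = (α₁ + 2α₂)·DIC
At pH 8.39: [H⁺]/K1 = 10^-2.39 = 0.0040738, K2/[H⁺] = 10^-0.48 = 0.33113
α₁ = 1/(1 + 0.0040738 + 0.33113) = 1/1.3352 = 0.7489; α₂ = α₁·K2/[H⁺] = 0.2480
α₁ + 2α₂ = 1.2449
DIC = CA / (α₁ + 2α₂) = 2.68 / 1.2449 = 2.15 mmol/kg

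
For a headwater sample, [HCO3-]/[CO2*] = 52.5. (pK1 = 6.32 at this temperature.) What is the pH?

From K1 = [H⁺][HCO3-]/[CO2*]:  pH = pK1 + log₁₀([HCO3-]/[CO2*])
log₁₀(52.5) = +1.720
pH = 6.32 + (+1.720) = 8.04

pH = 8.04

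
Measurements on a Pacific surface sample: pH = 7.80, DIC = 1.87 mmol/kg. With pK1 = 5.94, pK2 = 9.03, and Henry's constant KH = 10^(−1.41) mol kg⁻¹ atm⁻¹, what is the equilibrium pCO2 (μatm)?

pCO2 = 619 μatm

α₀ = 1 / (1 + K1/[H⁺] + K1K2/[H⁺]²) = 1 / (1 + 10^+1.86 + 10^+0.63)
   = 1 / (1 + 72.444 + 4.2658) = 1/77.709 = 0.01287
[CO2*] = α₀ × DIC = 0.01287 × 1.87 = 0.02406 mmol/kg
pCO2 = [CO2*]/KH = 2.406×10^-5 / 3.890×10^-2 = 619 μatm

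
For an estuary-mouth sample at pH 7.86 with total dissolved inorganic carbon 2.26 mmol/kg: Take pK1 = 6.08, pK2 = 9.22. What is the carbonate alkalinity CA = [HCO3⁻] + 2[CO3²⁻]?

CA = [HCO3⁻] + 2[CO3²⁻] = (α₁ + 2α₂)·DIC
At pH 7.86: [H⁺]/K1 = 10^-1.78 = 0.016596, K2/[H⁺] = 10^-1.36 = 0.043652
α₁ = 1/(1 + 0.016596 + 0.043652) = 1/1.0602 = 0.9432; α₂ = α₁·K2/[H⁺] = 0.04117
α₁ + 2α₂ = 1.0255
CA = 1.0255 × 2.26 = 2.32 mmol/kg

CA = 2.32 mmol/kg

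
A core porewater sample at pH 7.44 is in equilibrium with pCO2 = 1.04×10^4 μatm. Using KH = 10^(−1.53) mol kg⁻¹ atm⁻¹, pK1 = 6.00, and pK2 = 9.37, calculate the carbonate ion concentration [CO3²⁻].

[CO2*] = KH · pCO2 = 10^(−1.53) × 1.04×10^4×10^-6 = 3.069×10^-4 mol/kg
α₀ = 1/(1 + K1/[H⁺] + K1K2/[H⁺]²) = 1/(1 + 10^+1.44 + 10^-0.49) = 0.03464
DIC = [CO2*]/α₀ = 3.069×10^-4 / 0.03464 = 8.860 mmol/kg
[CO3²⁻] = α₂·DIC; α₂ = 0.01121, so [CO3²⁻] = 0.01121 × 8.860 = 0.0993 mmol/kg

[CO3²⁻] = 0.0993 mmol/kg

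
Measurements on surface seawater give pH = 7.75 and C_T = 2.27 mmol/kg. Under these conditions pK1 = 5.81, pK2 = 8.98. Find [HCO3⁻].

[HCO3⁻] = 2.12 mmol/kg

α₁ = 1 / (1 + [H⁺]/K1 + K2/[H⁺]) = 1 / (1 + 10^-1.94 + 10^-1.23)
   = 1 / (1 + 0.011482 + 0.058884) = 1/1.0704 = 0.9343
[HCO3⁻] = α₁ × DIC = 0.9343 × 2.27 = 2.12 mmol/kg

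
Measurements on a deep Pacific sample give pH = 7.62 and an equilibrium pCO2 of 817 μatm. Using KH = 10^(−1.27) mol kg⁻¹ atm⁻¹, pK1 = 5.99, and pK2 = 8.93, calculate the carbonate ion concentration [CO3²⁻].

[CO2*] = KH · pCO2 = 10^(−1.27) × 817×10^-6 = 4.388×10^-5 mol/kg
α₀ = 1/(1 + K1/[H⁺] + K1K2/[H⁺]²) = 1/(1 + 10^+1.63 + 10^+0.32) = 0.02186
DIC = [CO2*]/α₀ = 4.388×10^-5 / 0.02186 = 2.007 mmol/kg
[CO3²⁻] = α₂·DIC; α₂ = 0.04567, so [CO3²⁻] = 0.04567 × 2.007 = 0.0917 mmol/kg

[CO3²⁻] = 0.0917 mmol/kg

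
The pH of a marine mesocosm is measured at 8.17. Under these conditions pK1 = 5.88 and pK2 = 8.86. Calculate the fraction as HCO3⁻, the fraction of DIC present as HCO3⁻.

α₁ = 1 / (1 + [H⁺]/K1 + K2/[H⁺]) = 1 / (1 + 10^-2.29 + 10^-0.69)
   = 1 / (1 + 0.0051286 + 0.20417) = 1/1.2093 = 0.8269

α₁ = 0.827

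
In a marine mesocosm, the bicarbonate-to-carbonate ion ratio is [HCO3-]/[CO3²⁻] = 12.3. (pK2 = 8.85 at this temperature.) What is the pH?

From K2 = [H⁺][CO3²⁻]/[HCO3-]:  pH = pK2 − log₁₀([HCO3-]/[CO3²⁻])
log₁₀(12.3) = +1.090
pH = 8.85 − (+1.090) = 7.76

pH = 7.76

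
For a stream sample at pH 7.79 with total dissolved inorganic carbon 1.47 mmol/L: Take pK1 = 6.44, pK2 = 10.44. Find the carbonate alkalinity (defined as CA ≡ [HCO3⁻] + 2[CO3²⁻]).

CA = 1.41 mmol/L

CA = [HCO3⁻] + 2[CO3²⁻] = (α₁ + 2α₂)·DIC
At pH 7.79: [H⁺]/K1 = 10^-1.35 = 0.044668, K2/[H⁺] = 10^-2.65 = 0.0022387
α₁ = 1/(1 + 0.044668 + 0.0022387) = 1/1.0469 = 0.9552; α₂ = α₁·K2/[H⁺] = 0.002138
α₁ + 2α₂ = 0.9595
CA = 0.9595 × 1.47 = 1.41 mmol/L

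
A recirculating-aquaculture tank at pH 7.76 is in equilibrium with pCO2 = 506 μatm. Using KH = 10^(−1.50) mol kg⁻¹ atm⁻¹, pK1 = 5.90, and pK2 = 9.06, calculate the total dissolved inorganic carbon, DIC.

DIC = 1.23 mmol/kg

[CO2*] = KH · pCO2 = 10^(−1.50) × 506×10^-6 = 1.600×10^-5 mol/kg
α₀ = 1/(1 + K1/[H⁺] + K1K2/[H⁺]²) = 1/(1 + 10^+1.86 + 10^+0.56) = 0.01297
DIC = [CO2*]/α₀ = 1.600×10^-5 / 0.01297 = 1.23 mmol/kg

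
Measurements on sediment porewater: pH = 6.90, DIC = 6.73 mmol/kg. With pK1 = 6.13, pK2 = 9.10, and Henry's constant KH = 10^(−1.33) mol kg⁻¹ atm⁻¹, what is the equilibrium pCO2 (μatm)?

α₀ = 1 / (1 + K1/[H⁺] + K1K2/[H⁺]²) = 1 / (1 + 10^+0.77 + 10^-1.43)
   = 1 / (1 + 5.8884 + 0.037154) = 1/6.9256 = 0.1444
[CO2*] = α₀ × DIC = 0.1444 × 6.73 = 0.9718 mmol/kg
pCO2 = [CO2*]/KH = 9.718×10^-4 / 4.677×10^-2 = 2.08×10^4 μatm

pCO2 = 2.08×10^4 μatm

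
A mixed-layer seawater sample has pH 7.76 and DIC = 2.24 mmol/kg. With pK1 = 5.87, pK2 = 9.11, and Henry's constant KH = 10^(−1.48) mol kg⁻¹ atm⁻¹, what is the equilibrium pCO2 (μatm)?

pCO2 = 824 μatm

α₀ = 1 / (1 + K1/[H⁺] + K1K2/[H⁺]²) = 1 / (1 + 10^+1.89 + 10^+0.54)
   = 1 / (1 + 77.625 + 3.4674) = 1/82.092 = 0.01218
[CO2*] = α₀ × DIC = 0.01218 × 2.24 = 0.02729 mmol/kg
pCO2 = [CO2*]/KH = 2.729×10^-5 / 3.311×10^-2 = 824 μatm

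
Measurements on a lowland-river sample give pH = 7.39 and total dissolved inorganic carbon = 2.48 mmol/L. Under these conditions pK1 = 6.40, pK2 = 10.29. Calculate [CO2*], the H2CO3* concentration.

[CO2*] = 0.230 mmol/L

α₀ = 1 / (1 + K1/[H⁺] + K1K2/[H⁺]²) = 1 / (1 + 10^+0.99 + 10^-1.91)
   = 1 / (1 + 9.7724 + 0.012303) = 1/10.785 = 0.09272
[CO2*] = α₀ × DIC = 0.09272 × 2.48 = 0.230 mmol/L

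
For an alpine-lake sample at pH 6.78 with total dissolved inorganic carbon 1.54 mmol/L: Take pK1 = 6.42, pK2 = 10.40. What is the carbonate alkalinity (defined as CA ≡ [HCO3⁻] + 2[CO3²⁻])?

CA = [HCO3⁻] + 2[CO3²⁻] = (α₁ + 2α₂)·DIC
At pH 6.78: [H⁺]/K1 = 10^-0.36 = 0.43652, K2/[H⁺] = 10^-3.62 = 0.00023988
α₁ = 1/(1 + 0.43652 + 0.00023988) = 1/1.4368 = 0.6960; α₂ = α₁·K2/[H⁺] = 0.0001670
α₁ + 2α₂ = 0.6963
CA = 0.6963 × 1.54 = 1.07 mmol/L

CA = 1.07 mmol/L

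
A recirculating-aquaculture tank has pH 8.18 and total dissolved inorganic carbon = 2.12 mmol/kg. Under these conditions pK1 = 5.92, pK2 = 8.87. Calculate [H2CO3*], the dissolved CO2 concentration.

α₀ = 1 / (1 + K1/[H⁺] + K1K2/[H⁺]²) = 1 / (1 + 10^+2.26 + 10^+1.57)
   = 1 / (1 + 181.97 + 37.154) = 1/220.12 = 0.004543
[CO2*] = α₀ × DIC = 0.004543 × 2.12 = 0.00963 mmol/kg = 9.63 μmol/kg

[CO2*] = 9.63 μmol/kg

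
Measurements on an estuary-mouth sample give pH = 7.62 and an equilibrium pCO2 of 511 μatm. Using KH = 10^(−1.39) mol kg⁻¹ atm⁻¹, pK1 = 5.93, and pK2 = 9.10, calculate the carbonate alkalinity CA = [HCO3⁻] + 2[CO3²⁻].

[CO2*] = KH · pCO2 = 10^(−1.39) × 511×10^-6 = 2.082×10^-5 mol/kg
α₀ = 1/(1 + K1/[H⁺] + K1K2/[H⁺]²) = 1/(1 + 10^+1.69 + 10^+0.21) = 0.01938
DIC = [CO2*]/α₀ = 2.082×10^-5 / 0.01938 = 1.074 mmol/kg
CA = (α₁ + 2α₂)·DIC = (0.9492 + 2×0.03143) × 1.074 = 1.09 mmol/kg

CA = 1.09 mmol/kg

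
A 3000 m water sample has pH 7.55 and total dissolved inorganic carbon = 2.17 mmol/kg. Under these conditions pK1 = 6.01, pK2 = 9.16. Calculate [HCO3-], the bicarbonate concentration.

[HCO3⁻] = 2.06 mmol/kg

α₁ = 1 / (1 + [H⁺]/K1 + K2/[H⁺]) = 1 / (1 + 10^-1.54 + 10^-1.61)
   = 1 / (1 + 0.028840 + 0.024547) = 1/1.0534 = 0.9493
[HCO3⁻] = α₁ × DIC = 0.9493 × 2.17 = 2.06 mmol/kg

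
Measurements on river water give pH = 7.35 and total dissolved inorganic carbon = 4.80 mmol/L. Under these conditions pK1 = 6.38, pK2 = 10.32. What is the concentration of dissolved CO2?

[CO2*] = 0.464 mmol/L

α₀ = 1 / (1 + K1/[H⁺] + K1K2/[H⁺]²) = 1 / (1 + 10^+0.97 + 10^-2.00)
   = 1 / (1 + 9.3325 + 0.010000) = 1/10.343 = 0.09669
[CO2*] = α₀ × DIC = 0.09669 × 4.80 = 0.464 mmol/L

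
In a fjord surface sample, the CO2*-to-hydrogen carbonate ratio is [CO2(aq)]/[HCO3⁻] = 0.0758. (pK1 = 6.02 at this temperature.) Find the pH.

pH = 7.14

From K1 = [H⁺][HCO3⁻]/[CO2(aq)]:  pH = pK1 − log₁₀([CO2(aq)]/[HCO3⁻])
log₁₀(0.0758) = -1.120
pH = 6.02 − (-1.120) = 7.14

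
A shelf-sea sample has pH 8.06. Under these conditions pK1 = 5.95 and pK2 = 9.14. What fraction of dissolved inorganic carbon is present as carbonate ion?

α₂ = 0.0762

α₂ = 1 / (1 + [H⁺]/K2 + [H⁺]²/(K1K2)) = 1 / (1 + 10^+1.08 + 10^-1.03)
   = 1 / (1 + 12.023 + 0.093325) = 1/13.116 = 0.07624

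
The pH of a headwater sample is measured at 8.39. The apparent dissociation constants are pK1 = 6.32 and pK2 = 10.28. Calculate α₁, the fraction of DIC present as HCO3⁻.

α₁ = 1 / (1 + [H⁺]/K1 + K2/[H⁺]) = 1 / (1 + 10^-2.07 + 10^-1.89)
   = 1 / (1 + 0.0085114 + 0.012882) = 1/1.0214 = 0.9791

α₁ = 0.979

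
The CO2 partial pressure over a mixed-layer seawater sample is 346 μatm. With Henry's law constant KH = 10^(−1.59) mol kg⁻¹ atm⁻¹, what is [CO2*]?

[CO2*] = 8.89 μmol/kg

KH = 10^(−1.59) = 2.570×10^-2 mol kg⁻¹ atm⁻¹
[CO2*] = KH · pCO2 = 2.570×10^-2 × 346×10^-6 atm = 8.89×10^-6 mol/kg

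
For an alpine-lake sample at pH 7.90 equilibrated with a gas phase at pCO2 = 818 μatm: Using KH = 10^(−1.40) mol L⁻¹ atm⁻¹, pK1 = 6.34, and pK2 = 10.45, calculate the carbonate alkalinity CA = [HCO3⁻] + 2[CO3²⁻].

[CO2*] = KH · pCO2 = 10^(−1.40) × 818×10^-6 = 3.257×10^-5 mol/L
α₀ = 1/(1 + K1/[H⁺] + K1K2/[H⁺]²) = 1/(1 + 10^+1.56 + 10^-0.99) = 0.02673
DIC = [CO2*]/α₀ = 3.257×10^-5 / 0.02673 = 1.218 mmol/L
CA = (α₁ + 2α₂)·DIC = (0.9705 + 2×0.002735) × 1.218 = 1.19 mmol/L

CA = 1.19 mmol/L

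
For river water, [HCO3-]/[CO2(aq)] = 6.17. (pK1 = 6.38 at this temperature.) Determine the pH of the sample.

pH = 7.17

From K1 = [H⁺][HCO3-]/[CO2(aq)]:  pH = pK1 + log₁₀([HCO3-]/[CO2(aq)])
log₁₀(6.17) = +0.790
pH = 6.38 + (+0.790) = 7.17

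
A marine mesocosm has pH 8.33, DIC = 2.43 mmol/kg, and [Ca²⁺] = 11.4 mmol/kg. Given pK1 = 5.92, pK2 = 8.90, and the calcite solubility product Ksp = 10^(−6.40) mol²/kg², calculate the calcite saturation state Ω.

α₂ = 1 / (1 + [H⁺]/K2 + [H⁺]²/(K1K2)) = 1 / (1 + 10^+0.57 + 10^-1.84)
   = 1 / (1 + 3.7154 + 0.014454) = 1/4.7298 = 0.2114
[CO3²⁻] = α₂ × DIC = 0.2114 × 2.43 = 0.5138 mmol/kg
Ksp = 10^(−6.40) = 3.981×10^-7
Ω = [Ca²⁺][CO3²⁻]/Ksp = (11.4×10^-3)(5.138×10^-4) / 3.981×10^-7 = 14.7

Ω = 14.7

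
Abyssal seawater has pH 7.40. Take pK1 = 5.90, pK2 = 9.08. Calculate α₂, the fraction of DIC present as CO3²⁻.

α₂ = 0.0199

α₂ = 1 / (1 + [H⁺]/K2 + [H⁺]²/(K1K2)) = 1 / (1 + 10^+1.68 + 10^+0.18)
   = 1 / (1 + 47.863 + 1.5136) = 1/50.377 = 0.01985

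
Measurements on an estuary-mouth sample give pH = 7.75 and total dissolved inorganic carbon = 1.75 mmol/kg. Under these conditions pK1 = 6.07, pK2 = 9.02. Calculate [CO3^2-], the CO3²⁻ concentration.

[CO3²⁻] = 0.0875 mmol/kg

α₂ = 1 / (1 + [H⁺]/K2 + [H⁺]²/(K1K2)) = 1 / (1 + 10^+1.27 + 10^-0.41)
   = 1 / (1 + 18.621 + 0.38905) = 1/20.010 = 0.04998
[CO3²⁻] = α₂ × DIC = 0.04998 × 1.75 = 0.0875 mmol/kg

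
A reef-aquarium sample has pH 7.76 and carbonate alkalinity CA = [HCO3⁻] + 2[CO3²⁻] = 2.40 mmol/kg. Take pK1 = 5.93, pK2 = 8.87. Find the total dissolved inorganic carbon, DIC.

CA = [HCO3⁻] + 2[CO3²⁻] = (α₁ + 2α₂)·DIC
At pH 7.76: [H⁺]/K1 = 10^-1.83 = 0.014791, K2/[H⁺] = 10^-1.11 = 0.077625
α₁ = 1/(1 + 0.014791 + 0.077625) = 1/1.0924 = 0.9154; α₂ = α₁·K2/[H⁺] = 0.07106
α₁ + 2α₂ = 1.0575
DIC = CA / (α₁ + 2α₂) = 2.40 / 1.0575 = 2.27 mmol/kg

DIC = 2.27 mmol/kg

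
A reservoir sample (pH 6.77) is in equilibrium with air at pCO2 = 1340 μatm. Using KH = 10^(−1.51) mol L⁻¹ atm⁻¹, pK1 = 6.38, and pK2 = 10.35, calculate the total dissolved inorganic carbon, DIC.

DIC = 0.143 mmol/L

[CO2*] = KH · pCO2 = 10^(−1.51) × 1340×10^-6 = 4.141×10^-5 mol/L
α₀ = 1/(1 + K1/[H⁺] + K1K2/[H⁺]²) = 1/(1 + 10^+0.39 + 10^-3.19) = 0.2894
DIC = [CO2*]/α₀ = 4.141×10^-5 / 0.2894 = 0.143 mmol/L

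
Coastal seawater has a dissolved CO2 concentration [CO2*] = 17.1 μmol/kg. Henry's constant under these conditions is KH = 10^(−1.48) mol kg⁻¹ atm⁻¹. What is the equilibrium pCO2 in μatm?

KH = 10^(−1.48) = 3.311×10^-2 mol kg⁻¹ atm⁻¹
pCO2 = [CO2*]/KH = 17.1×10^-6 / 3.311×10^-2 = 5.16×10^-4 atm = 516 μatm

pCO2 = 516 μatm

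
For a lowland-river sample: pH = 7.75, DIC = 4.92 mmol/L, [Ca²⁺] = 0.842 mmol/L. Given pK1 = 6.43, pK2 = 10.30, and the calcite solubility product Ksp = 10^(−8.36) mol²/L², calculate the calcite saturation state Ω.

Ω = 2.55

α₂ = 1 / (1 + [H⁺]/K2 + [H⁺]²/(K1K2)) = 1 / (1 + 10^+2.55 + 10^+1.23)
   = 1 / (1 + 354.81 + 16.982) = 1/372.80 = 0.002682
[CO3²⁻] = α₂ × DIC = 0.002682 × 4.92 = 0.01320 mmol/L = 13.20 μmol/L
Ksp = 10^(−8.36) = 4.365×10^-9
Ω = [Ca²⁺][CO3²⁻]/Ksp = (0.842×10^-3)(1.320×10^-5) / 4.365×10^-9 = 2.55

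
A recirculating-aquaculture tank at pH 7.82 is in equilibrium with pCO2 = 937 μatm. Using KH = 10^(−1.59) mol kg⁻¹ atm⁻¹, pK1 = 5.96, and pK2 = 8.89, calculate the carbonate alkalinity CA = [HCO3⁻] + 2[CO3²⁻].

CA = 2.04 mmol/kg

[CO2*] = KH · pCO2 = 10^(−1.59) × 937×10^-6 = 2.408×10^-5 mol/kg
α₀ = 1/(1 + K1/[H⁺] + K1K2/[H⁺]²) = 1/(1 + 10^+1.86 + 10^+0.79) = 0.01256
DIC = [CO2*]/α₀ = 2.408×10^-5 / 0.01256 = 1.917 mmol/kg
CA = (α₁ + 2α₂)·DIC = (0.9100 + 2×0.07745) × 1.917 = 2.04 mmol/kg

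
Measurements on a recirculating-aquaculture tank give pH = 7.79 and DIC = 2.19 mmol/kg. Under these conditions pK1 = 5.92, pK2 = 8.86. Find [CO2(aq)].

α₀ = 1 / (1 + K1/[H⁺] + K1K2/[H⁺]²) = 1 / (1 + 10^+1.87 + 10^+0.80)
   = 1 / (1 + 74.131 + 6.3096) = 1/81.441 = 0.01228
[CO2*] = α₀ × DIC = 0.01228 × 2.19 = 0.0269 mmol/kg

[CO2*] = 0.0269 mmol/kg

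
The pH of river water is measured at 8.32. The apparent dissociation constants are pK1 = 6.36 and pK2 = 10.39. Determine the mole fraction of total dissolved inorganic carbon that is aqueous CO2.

α₀ = 0.0108

α₀ = 1 / (1 + K1/[H⁺] + K1K2/[H⁺]²) = 1 / (1 + 10^+1.96 + 10^-0.11)
   = 1 / (1 + 91.201 + 0.77625) = 1/92.977 = 0.01076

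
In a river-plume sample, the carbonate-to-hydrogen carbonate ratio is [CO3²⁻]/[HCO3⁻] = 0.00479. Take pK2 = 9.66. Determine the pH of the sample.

From K2 = [H⁺][CO3²⁻]/[HCO3⁻]:  pH = pK2 + log₁₀([CO3²⁻]/[HCO3⁻])
log₁₀(0.00479) = -2.320
pH = 9.66 + (-2.320) = 7.34

pH = 7.34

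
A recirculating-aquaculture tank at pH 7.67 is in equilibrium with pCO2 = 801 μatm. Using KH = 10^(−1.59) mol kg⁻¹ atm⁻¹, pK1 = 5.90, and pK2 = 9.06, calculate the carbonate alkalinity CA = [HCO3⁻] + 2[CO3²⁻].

CA = 1.31 mmol/kg

[CO2*] = KH · pCO2 = 10^(−1.59) × 801×10^-6 = 2.059×10^-5 mol/kg
α₀ = 1/(1 + K1/[H⁺] + K1K2/[H⁺]²) = 1/(1 + 10^+1.77 + 10^+0.38) = 0.01606
DIC = [CO2*]/α₀ = 2.059×10^-5 / 0.01606 = 1.282 mmol/kg
CA = (α₁ + 2α₂)·DIC = (0.9454 + 2×0.03851) × 1.282 = 1.31 mmol/kg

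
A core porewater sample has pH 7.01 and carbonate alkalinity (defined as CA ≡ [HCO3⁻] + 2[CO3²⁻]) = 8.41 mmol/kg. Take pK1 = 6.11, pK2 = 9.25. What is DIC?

CA = [HCO3⁻] + 2[CO3²⁻] = (α₁ + 2α₂)·DIC
At pH 7.01: [H⁺]/K1 = 10^-0.90 = 0.12589, K2/[H⁺] = 10^-2.24 = 0.0057544
α₁ = 1/(1 + 0.12589 + 0.0057544) = 1/1.1316 = 0.8837; α₂ = α₁·K2/[H⁺] = 0.005085
α₁ + 2α₂ = 0.8938
DIC = CA / (α₁ + 2α₂) = 8.41 / 0.8938 = 9.41 mmol/kg

DIC = 9.41 mmol/kg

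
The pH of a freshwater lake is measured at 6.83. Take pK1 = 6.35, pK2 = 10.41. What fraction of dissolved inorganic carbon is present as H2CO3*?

α₀ = 0.249

α₀ = 1 / (1 + K1/[H⁺] + K1K2/[H⁺]²) = 1 / (1 + 10^+0.48 + 10^-3.10)
   = 1 / (1 + 3.0200 + 0.00079433) = 1/4.0207 = 0.2487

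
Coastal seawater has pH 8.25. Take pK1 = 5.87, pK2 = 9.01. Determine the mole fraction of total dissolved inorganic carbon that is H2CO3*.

α₀ = 0.00354

α₀ = 1 / (1 + K1/[H⁺] + K1K2/[H⁺]²) = 1 / (1 + 10^+2.38 + 10^+1.62)
   = 1 / (1 + 239.88 + 41.687) = 1/282.57 = 0.003539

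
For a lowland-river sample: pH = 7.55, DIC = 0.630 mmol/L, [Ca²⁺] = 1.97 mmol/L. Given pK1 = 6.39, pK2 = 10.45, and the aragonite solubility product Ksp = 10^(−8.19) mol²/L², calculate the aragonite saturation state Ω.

Ω = 0.226

α₂ = 1 / (1 + [H⁺]/K2 + [H⁺]²/(K1K2)) = 1 / (1 + 10^+2.90 + 10^+1.74)
   = 1 / (1 + 794.33 + 54.954) = 1/850.28 = 0.001176
[CO3²⁻] = α₂ × DIC = 0.001176 × 0.630 = 0.0007409 mmol/L = 0.7409 μmol/L
Ksp = 10^(−8.19) = 6.457×10^-9
Ω = [Ca²⁺][CO3²⁻]/Ksp = (1.97×10^-3)(7.409×10^-7) / 6.457×10^-9 = 0.226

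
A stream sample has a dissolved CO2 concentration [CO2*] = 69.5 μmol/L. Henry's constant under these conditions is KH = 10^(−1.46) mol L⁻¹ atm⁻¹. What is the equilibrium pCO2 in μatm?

pCO2 = 2000 μatm

KH = 10^(−1.46) = 3.467×10^-2 mol L⁻¹ atm⁻¹
pCO2 = [CO2*]/KH = 69.5×10^-6 / 3.467×10^-2 = 2.00×10^-3 atm = 2000 μatm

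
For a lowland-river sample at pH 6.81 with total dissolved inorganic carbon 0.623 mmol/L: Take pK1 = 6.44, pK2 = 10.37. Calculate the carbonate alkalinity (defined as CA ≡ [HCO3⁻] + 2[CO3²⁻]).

CA = 0.437 mmol/L

CA = [HCO3⁻] + 2[CO3²⁻] = (α₁ + 2α₂)·DIC
At pH 6.81: [H⁺]/K1 = 10^-0.37 = 0.42658, K2/[H⁺] = 10^-3.56 = 0.00027542
α₁ = 1/(1 + 0.42658 + 0.00027542) = 1/1.4269 = 0.7008; α₂ = α₁·K2/[H⁺] = 0.0001930
α₁ + 2α₂ = 0.7012
CA = 0.7012 × 0.623 = 0.437 mmol/L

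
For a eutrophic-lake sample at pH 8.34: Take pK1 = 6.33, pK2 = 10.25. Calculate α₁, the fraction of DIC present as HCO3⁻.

α₁ = 0.978

α₁ = 1 / (1 + [H⁺]/K1 + K2/[H⁺]) = 1 / (1 + 10^-2.01 + 10^-1.91)
   = 1 / (1 + 0.0097724 + 0.012303) = 1/1.0221 = 0.9784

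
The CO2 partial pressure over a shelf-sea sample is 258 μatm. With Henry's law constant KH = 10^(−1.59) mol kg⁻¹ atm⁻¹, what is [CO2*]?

[CO2*] = 6.63 μmol/kg

KH = 10^(−1.59) = 2.570×10^-2 mol kg⁻¹ atm⁻¹
[CO2*] = KH · pCO2 = 2.570×10^-2 × 258×10^-6 atm = 6.63×10^-6 mol/kg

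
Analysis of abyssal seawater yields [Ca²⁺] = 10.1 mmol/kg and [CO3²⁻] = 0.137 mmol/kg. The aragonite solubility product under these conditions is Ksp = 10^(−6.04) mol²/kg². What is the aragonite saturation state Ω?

Ω = 1.52

Ksp = 10^(−6.04) = 9.120×10^-7
Ω = [Ca²⁺][CO3²⁻]/Ksp = (10.1×10^-3)(0.137×10^-3) / 9.120×10^-7 = 1.52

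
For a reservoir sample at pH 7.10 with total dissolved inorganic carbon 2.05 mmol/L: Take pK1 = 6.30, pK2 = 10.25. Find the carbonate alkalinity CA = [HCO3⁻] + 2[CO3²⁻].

CA = 1.77 mmol/L

CA = [HCO3⁻] + 2[CO3²⁻] = (α₁ + 2α₂)·DIC
At pH 7.10: [H⁺]/K1 = 10^-0.80 = 0.15849, K2/[H⁺] = 10^-3.15 = 0.00070795
α₁ = 1/(1 + 0.15849 + 0.00070795) = 1/1.1592 = 0.8627; α₂ = α₁·K2/[H⁺] = 0.0006107
α₁ + 2α₂ = 0.8639
CA = 0.8639 × 2.05 = 1.77 mmol/L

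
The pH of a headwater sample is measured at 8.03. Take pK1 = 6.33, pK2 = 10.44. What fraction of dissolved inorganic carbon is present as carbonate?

α₂ = 1 / (1 + [H⁺]/K2 + [H⁺]²/(K1K2)) = 1 / (1 + 10^+2.41 + 10^+0.71)
   = 1 / (1 + 257.04 + 5.1286) = 1/263.17 = 0.003800

α₂ = 0.00380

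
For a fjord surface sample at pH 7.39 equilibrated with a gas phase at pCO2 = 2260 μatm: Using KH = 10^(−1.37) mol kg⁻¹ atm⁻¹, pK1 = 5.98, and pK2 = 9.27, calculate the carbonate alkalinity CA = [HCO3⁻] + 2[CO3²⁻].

CA = 2.54 mmol/kg

[CO2*] = KH · pCO2 = 10^(−1.37) × 2260×10^-6 = 9.641×10^-5 mol/kg
α₀ = 1/(1 + K1/[H⁺] + K1K2/[H⁺]²) = 1/(1 + 10^+1.41 + 10^-0.47) = 0.03698
DIC = [CO2*]/α₀ = 9.641×10^-5 / 0.03698 = 2.607 mmol/kg
CA = (α₁ + 2α₂)·DIC = (0.9505 + 2×0.01253) × 2.607 = 2.54 mmol/kg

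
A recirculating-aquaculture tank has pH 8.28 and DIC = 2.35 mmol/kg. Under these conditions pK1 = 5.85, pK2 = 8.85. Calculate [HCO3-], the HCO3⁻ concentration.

[HCO3⁻] = 1.85 mmol/kg

α₁ = 1 / (1 + [H⁺]/K1 + K2/[H⁺]) = 1 / (1 + 10^-2.43 + 10^-0.57)
   = 1 / (1 + 0.0037154 + 0.26915) = 1/1.2729 = 0.7856
[HCO3⁻] = α₁ × DIC = 0.7856 × 2.35 = 1.85 mmol/kg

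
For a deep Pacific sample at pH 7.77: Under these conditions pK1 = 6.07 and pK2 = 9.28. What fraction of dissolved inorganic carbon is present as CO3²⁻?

α₂ = 0.0294

α₂ = 1 / (1 + [H⁺]/K2 + [H⁺]²/(K1K2)) = 1 / (1 + 10^+1.51 + 10^-0.19)
   = 1 / (1 + 32.359 + 0.64565) = 1/34.005 = 0.02941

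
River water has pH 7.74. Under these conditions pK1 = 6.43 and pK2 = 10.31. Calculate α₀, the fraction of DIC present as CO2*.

α₀ = 1 / (1 + K1/[H⁺] + K1K2/[H⁺]²) = 1 / (1 + 10^+1.31 + 10^-1.26)
   = 1 / (1 + 20.417 + 0.054954) = 1/21.472 = 0.04657

α₀ = 0.0466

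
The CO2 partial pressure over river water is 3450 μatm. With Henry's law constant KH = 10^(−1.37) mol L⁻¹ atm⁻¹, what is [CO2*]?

KH = 10^(−1.37) = 4.266×10^-2 mol L⁻¹ atm⁻¹
[CO2*] = KH · pCO2 = 4.266×10^-2 × 3450×10^-6 atm = 1.47×10^-4 mol/L

[CO2*] = 147 μmol/L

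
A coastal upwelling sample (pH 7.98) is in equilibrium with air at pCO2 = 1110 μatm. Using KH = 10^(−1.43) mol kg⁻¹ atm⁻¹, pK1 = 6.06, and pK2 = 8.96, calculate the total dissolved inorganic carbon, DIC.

[CO2*] = KH · pCO2 = 10^(−1.43) × 1110×10^-6 = 4.124×10^-5 mol/kg
α₀ = 1/(1 + K1/[H⁺] + K1K2/[H⁺]²) = 1/(1 + 10^+1.92 + 10^+0.94) = 0.01077
DIC = [CO2*]/α₀ = 4.124×10^-5 / 0.01077 = 3.83 mmol/kg

DIC = 3.83 mmol/kg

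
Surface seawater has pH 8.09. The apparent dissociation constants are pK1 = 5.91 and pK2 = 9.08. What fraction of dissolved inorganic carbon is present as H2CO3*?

α₀ = 1 / (1 + K1/[H⁺] + K1K2/[H⁺]²) = 1 / (1 + 10^+2.18 + 10^+1.19)
   = 1 / (1 + 151.36 + 15.488) = 1/167.84 = 0.005958

α₀ = 0.00596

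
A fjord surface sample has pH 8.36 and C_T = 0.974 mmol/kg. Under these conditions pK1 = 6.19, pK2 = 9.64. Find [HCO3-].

[HCO3⁻] = 0.920 mmol/kg

α₁ = 1 / (1 + [H⁺]/K1 + K2/[H⁺]) = 1 / (1 + 10^-2.17 + 10^-1.28)
   = 1 / (1 + 0.0067608 + 0.052481) = 1/1.0592 = 0.9441
[HCO3⁻] = α₁ × DIC = 0.9441 × 0.974 = 0.920 mmol/kg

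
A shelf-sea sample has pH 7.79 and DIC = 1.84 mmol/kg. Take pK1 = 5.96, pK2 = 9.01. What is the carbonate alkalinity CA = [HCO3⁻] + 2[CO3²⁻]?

CA = [HCO3⁻] + 2[CO3²⁻] = (α₁ + 2α₂)·DIC
At pH 7.79: [H⁺]/K1 = 10^-1.83 = 0.014791, K2/[H⁺] = 10^-1.22 = 0.060256
α₁ = 1/(1 + 0.014791 + 0.060256) = 1/1.0750 = 0.9302; α₂ = α₁·K2/[H⁺] = 0.05605
α₁ + 2α₂ = 1.0423
CA = 1.0423 × 1.84 = 1.92 mmol/kg

CA = 1.92 mmol/kg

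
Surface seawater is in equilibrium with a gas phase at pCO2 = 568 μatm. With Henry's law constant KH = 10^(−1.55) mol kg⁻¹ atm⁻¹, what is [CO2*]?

KH = 10^(−1.55) = 2.818×10^-2 mol kg⁻¹ atm⁻¹
[CO2*] = KH · pCO2 = 2.818×10^-2 × 568×10^-6 atm = 1.60×10^-5 mol/kg

[CO2*] = 16.0 μmol/kg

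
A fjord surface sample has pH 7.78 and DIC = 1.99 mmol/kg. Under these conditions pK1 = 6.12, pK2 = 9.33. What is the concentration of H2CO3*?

α₀ = 1 / (1 + K1/[H⁺] + K1K2/[H⁺]²) = 1 / (1 + 10^+1.66 + 10^+0.11)
   = 1 / (1 + 45.709 + 1.2882) = 1/47.997 = 0.02083
[CO2*] = α₀ × DIC = 0.02083 × 1.99 = 0.0415 mmol/kg

[CO2*] = 0.0415 mmol/kg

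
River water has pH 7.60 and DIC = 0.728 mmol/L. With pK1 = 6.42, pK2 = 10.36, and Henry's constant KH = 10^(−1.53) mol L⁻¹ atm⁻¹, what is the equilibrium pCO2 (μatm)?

α₀ = 1 / (1 + K1/[H⁺] + K1K2/[H⁺]²) = 1 / (1 + 10^+1.18 + 10^-1.58)
   = 1 / (1 + 15.136 + 0.026303) = 1/16.162 = 0.06187
[CO2*] = α₀ × DIC = 0.06187 × 0.728 = 0.04504 mmol/L
pCO2 = [CO2*]/KH = 4.504×10^-5 / 2.951×10^-2 = 1530 μatm

pCO2 = 1530 μatm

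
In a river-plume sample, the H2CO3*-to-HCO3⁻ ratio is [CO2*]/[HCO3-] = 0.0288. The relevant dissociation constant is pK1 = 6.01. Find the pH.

From K1 = [H⁺][HCO3-]/[CO2*]:  pH = pK1 − log₁₀([CO2*]/[HCO3-])
log₁₀(0.0288) = -1.541
pH = 6.01 − (-1.541) = 7.55

pH = 7.55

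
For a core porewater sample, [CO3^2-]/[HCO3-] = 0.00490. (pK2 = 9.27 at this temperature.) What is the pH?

From K2 = [H⁺][CO3^2-]/[HCO3-]:  pH = pK2 + log₁₀([CO3^2-]/[HCO3-])
log₁₀(0.00490) = -2.310
pH = 9.27 + (-2.310) = 6.96

pH = 6.96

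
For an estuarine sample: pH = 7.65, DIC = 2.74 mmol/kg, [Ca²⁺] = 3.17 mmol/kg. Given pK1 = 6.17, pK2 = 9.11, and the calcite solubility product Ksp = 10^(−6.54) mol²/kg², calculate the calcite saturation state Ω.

α₂ = 1 / (1 + [H⁺]/K2 + [H⁺]²/(K1K2)) = 1 / (1 + 10^+1.46 + 10^-0.02)
   = 1 / (1 + 28.840 + 0.95499) = 1/30.795 = 0.03247
[CO3²⁻] = α₂ × DIC = 0.03247 × 2.74 = 0.08897 mmol/kg
Ksp = 10^(−6.54) = 2.884×10^-7
Ω = [Ca²⁺][CO3²⁻]/Ksp = (3.17×10^-3)(8.897×10^-5) / 2.884×10^-7 = 0.978

Ω = 0.978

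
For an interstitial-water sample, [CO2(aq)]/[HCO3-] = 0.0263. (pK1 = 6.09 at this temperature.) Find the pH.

From K1 = [H⁺][HCO3-]/[CO2(aq)]:  pH = pK1 − log₁₀([CO2(aq)]/[HCO3-])
log₁₀(0.0263) = -1.580
pH = 6.09 − (-1.580) = 7.67

pH = 7.67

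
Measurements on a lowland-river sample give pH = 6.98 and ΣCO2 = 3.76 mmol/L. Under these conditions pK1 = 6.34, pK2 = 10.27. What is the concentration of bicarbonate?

α₁ = 1 / (1 + [H⁺]/K1 + K2/[H⁺]) = 1 / (1 + 10^-0.64 + 10^-3.29)
   = 1 / (1 + 0.22909 + 0.00051286) = 1/1.2296 = 0.8133
[HCO3⁻] = α₁ × DIC = 0.8133 × 3.76 = 3.06 mmol/L

[HCO3⁻] = 3.06 mmol/L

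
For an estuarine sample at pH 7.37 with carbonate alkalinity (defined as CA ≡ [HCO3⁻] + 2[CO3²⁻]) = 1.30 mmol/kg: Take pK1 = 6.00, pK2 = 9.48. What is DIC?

DIC = 1.34 mmol/kg

CA = [HCO3⁻] + 2[CO3²⁻] = (α₁ + 2α₂)·DIC
At pH 7.37: [H⁺]/K1 = 10^-1.37 = 0.042658, K2/[H⁺] = 10^-2.11 = 0.0077625
α₁ = 1/(1 + 0.042658 + 0.0077625) = 1/1.0504 = 0.9520; α₂ = α₁·K2/[H⁺] = 0.007390
α₁ + 2α₂ = 0.9668
DIC = CA / (α₁ + 2α₂) = 1.30 / 0.9668 = 1.34 mmol/kg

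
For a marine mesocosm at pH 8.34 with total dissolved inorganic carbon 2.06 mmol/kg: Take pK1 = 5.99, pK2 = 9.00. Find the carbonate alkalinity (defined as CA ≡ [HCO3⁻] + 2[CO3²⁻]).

CA = 2.42 mmol/kg

CA = [HCO3⁻] + 2[CO3²⁻] = (α₁ + 2α₂)·DIC
At pH 8.34: [H⁺]/K1 = 10^-2.35 = 0.0044668, K2/[H⁺] = 10^-0.66 = 0.21878
α₁ = 1/(1 + 0.0044668 + 0.21878) = 1/1.2232 = 0.8175; α₂ = α₁·K2/[H⁺] = 0.1788
α₁ + 2α₂ = 1.1752
CA = 1.1752 × 2.06 = 2.42 mmol/kg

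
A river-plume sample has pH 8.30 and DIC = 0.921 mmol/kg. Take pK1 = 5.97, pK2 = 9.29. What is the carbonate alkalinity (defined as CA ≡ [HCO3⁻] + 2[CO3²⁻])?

CA = [HCO3⁻] + 2[CO3²⁻] = (α₁ + 2α₂)·DIC
At pH 8.30: [H⁺]/K1 = 10^-2.33 = 0.0046774, K2/[H⁺] = 10^-0.99 = 0.10233
α₁ = 1/(1 + 0.0046774 + 0.10233) = 1/1.1070 = 0.9033; α₂ = α₁·K2/[H⁺] = 0.09244
α₁ + 2α₂ = 1.0882
CA = 1.0882 × 0.921 = 1.00 mmol/kg

CA = 1.00 mmol/kg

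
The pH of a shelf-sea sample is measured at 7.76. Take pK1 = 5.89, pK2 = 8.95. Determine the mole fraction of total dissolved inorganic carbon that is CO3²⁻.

α₂ = 0.0599

α₂ = 1 / (1 + [H⁺]/K2 + [H⁺]²/(K1K2)) = 1 / (1 + 10^+1.19 + 10^-0.68)
   = 1 / (1 + 15.488 + 0.20893) = 1/16.697 = 0.05989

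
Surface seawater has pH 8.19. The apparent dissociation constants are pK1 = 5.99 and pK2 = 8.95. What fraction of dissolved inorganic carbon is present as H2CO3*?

α₀ = 0.00535

α₀ = 1 / (1 + K1/[H⁺] + K1K2/[H⁺]²) = 1 / (1 + 10^+2.20 + 10^+1.44)
   = 1 / (1 + 158.49 + 27.542) = 1/187.03 = 0.005347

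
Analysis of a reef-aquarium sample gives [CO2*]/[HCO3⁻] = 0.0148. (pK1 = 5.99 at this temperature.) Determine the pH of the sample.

From K1 = [H⁺][HCO3⁻]/[CO2*]:  pH = pK1 − log₁₀([CO2*]/[HCO3⁻])
log₁₀(0.0148) = -1.830
pH = 5.99 − (-1.830) = 7.82

pH = 7.82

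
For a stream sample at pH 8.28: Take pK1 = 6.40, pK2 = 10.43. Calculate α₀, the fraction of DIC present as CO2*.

α₀ = 1 / (1 + K1/[H⁺] + K1K2/[H⁺]²) = 1 / (1 + 10^+1.88 + 10^-0.27)
   = 1 / (1 + 75.858 + 0.53703) = 1/77.395 = 0.01292

α₀ = 0.0129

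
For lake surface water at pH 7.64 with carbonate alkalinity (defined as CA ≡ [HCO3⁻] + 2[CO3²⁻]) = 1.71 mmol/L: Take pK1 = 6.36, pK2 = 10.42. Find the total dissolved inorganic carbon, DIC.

DIC = 1.80 mmol/L

CA = [HCO3⁻] + 2[CO3²⁻] = (α₁ + 2α₂)·DIC
At pH 7.64: [H⁺]/K1 = 10^-1.28 = 0.052481, K2/[H⁺] = 10^-2.78 = 0.0016596
α₁ = 1/(1 + 0.052481 + 0.0016596) = 1/1.0541 = 0.9486; α₂ = α₁·K2/[H⁺] = 0.001574
α₁ + 2α₂ = 0.9518
DIC = CA / (α₁ + 2α₂) = 1.71 / 0.9518 = 1.80 mmol/L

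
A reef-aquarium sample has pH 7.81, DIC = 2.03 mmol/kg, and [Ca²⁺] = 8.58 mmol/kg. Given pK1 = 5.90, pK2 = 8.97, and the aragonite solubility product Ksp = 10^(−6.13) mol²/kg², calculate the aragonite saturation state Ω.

Ω = 1.50

α₂ = 1 / (1 + [H⁺]/K2 + [H⁺]²/(K1K2)) = 1 / (1 + 10^+1.16 + 10^-0.75)
   = 1 / (1 + 14.454 + 0.17783) = 1/15.632 = 0.06397
[CO3²⁻] = α₂ × DIC = 0.06397 × 2.03 = 0.1299 mmol/kg
Ksp = 10^(−6.13) = 7.413×10^-7
Ω = [Ca²⁺][CO3²⁻]/Ksp = (8.58×10^-3)(1.299×10^-4) / 7.413×10^-7 = 1.50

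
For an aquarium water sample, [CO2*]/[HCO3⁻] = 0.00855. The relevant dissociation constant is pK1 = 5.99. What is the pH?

pH = 8.06

From K1 = [H⁺][HCO3⁻]/[CO2*]:  pH = pK1 − log₁₀([CO2*]/[HCO3⁻])
log₁₀(0.00855) = -2.068
pH = 5.99 − (-2.068) = 8.06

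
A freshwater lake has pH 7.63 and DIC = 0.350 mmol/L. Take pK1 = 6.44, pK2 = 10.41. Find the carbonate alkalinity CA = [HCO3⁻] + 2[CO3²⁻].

CA = [HCO3⁻] + 2[CO3²⁻] = (α₁ + 2α₂)·DIC
At pH 7.63: [H⁺]/K1 = 10^-1.19 = 0.064565, K2/[H⁺] = 10^-2.78 = 0.0016596
α₁ = 1/(1 + 0.064565 + 0.0016596) = 1/1.0662 = 0.9379; α₂ = α₁·K2/[H⁺] = 0.001557
α₁ + 2α₂ = 0.9410
CA = 0.9410 × 0.350 = 0.329 mmol/L

CA = 0.329 mmol/L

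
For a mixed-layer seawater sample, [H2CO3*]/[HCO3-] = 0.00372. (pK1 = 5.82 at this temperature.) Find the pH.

From K1 = [H⁺][HCO3-]/[H2CO3*]:  pH = pK1 − log₁₀([H2CO3*]/[HCO3-])
log₁₀(0.00372) = -2.429
pH = 5.82 − (-2.429) = 8.25

pH = 8.25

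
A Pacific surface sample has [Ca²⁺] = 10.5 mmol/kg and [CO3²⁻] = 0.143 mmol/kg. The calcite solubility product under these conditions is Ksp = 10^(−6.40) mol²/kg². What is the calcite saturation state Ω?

Ksp = 10^(−6.40) = 3.981×10^-7
Ω = [Ca²⁺][CO3²⁻]/Ksp = (10.5×10^-3)(0.143×10^-3) / 3.981×10^-7 = 3.77

Ω = 3.77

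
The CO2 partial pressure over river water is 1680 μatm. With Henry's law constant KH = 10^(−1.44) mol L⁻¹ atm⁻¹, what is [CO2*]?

[CO2*] = 61.0 μmol/L

KH = 10^(−1.44) = 3.631×10^-2 mol L⁻¹ atm⁻¹
[CO2*] = KH · pCO2 = 3.631×10^-2 × 1680×10^-6 atm = 6.10×10^-5 mol/L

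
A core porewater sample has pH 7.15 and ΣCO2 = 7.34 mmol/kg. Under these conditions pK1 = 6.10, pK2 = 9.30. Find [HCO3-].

[HCO3⁻] = 6.70 mmol/kg

α₁ = 1 / (1 + [H⁺]/K1 + K2/[H⁺]) = 1 / (1 + 10^-1.05 + 10^-2.15)
   = 1 / (1 + 0.089125 + 0.0070795) = 1/1.0962 = 0.9122
[HCO3⁻] = α₁ × DIC = 0.9122 × 7.34 = 6.70 mmol/kg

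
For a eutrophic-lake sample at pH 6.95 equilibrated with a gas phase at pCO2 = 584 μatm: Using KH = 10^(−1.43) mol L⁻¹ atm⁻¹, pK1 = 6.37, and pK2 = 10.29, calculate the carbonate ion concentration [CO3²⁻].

[CO2*] = KH · pCO2 = 10^(−1.43) × 584×10^-6 = 2.170×10^-5 mol/L
α₀ = 1/(1 + K1/[H⁺] + K1K2/[H⁺]²) = 1/(1 + 10^+0.58 + 10^-2.76) = 0.2082
DIC = [CO2*]/α₀ = 2.170×10^-5 / 0.2082 = 0.1042 mmol/L
[CO3²⁻] = α₂·DIC; α₂ = 0.0003618, so [CO3²⁻] = 0.0003618 × 0.1042 = 3.77×10^-5 mmol/L = 0.0377 μmol/L

[CO3²⁻] = 0.0377 μmol/L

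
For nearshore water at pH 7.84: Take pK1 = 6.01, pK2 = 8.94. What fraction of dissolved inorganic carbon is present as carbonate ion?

α₂ = 1 / (1 + [H⁺]/K2 + [H⁺]²/(K1K2)) = 1 / (1 + 10^+1.10 + 10^-0.73)
   = 1 / (1 + 12.589 + 0.18621) = 1/13.775 = 0.07259

α₂ = 0.0726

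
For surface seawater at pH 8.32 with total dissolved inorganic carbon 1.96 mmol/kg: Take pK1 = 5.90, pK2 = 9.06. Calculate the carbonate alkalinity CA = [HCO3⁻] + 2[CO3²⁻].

CA = [HCO3⁻] + 2[CO3²⁻] = (α₁ + 2α₂)·DIC
At pH 8.32: [H⁺]/K1 = 10^-2.42 = 0.0038019, K2/[H⁺] = 10^-0.74 = 0.18197
α₁ = 1/(1 + 0.0038019 + 0.18197) = 1/1.1858 = 0.8433; α₂ = α₁·K2/[H⁺] = 0.1535
α₁ + 2α₂ = 1.1503
CA = 1.1503 × 1.96 = 2.25 mmol/kg

CA = 2.25 mmol/kg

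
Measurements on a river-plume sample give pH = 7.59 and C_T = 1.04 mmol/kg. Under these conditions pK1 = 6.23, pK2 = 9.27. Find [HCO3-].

α₁ = 1 / (1 + [H⁺]/K1 + K2/[H⁺]) = 1 / (1 + 10^-1.36 + 10^-1.68)
   = 1 / (1 + 0.043652 + 0.020893) = 1/1.0645 = 0.9394
[HCO3⁻] = α₁ × DIC = 0.9394 × 1.04 = 0.977 mmol/kg

[HCO3⁻] = 0.977 mmol/kg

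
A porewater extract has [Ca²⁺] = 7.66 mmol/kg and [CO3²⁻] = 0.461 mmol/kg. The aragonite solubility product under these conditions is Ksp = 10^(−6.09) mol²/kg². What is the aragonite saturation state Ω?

Ksp = 10^(−6.09) = 8.128×10^-7
Ω = [Ca²⁺][CO3²⁻]/Ksp = (7.66×10^-3)(0.461×10^-3) / 8.128×10^-7 = 4.34

Ω = 4.34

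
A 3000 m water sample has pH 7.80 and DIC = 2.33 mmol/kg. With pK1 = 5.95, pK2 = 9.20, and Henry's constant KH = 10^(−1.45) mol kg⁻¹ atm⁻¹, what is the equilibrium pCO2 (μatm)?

α₀ = 1 / (1 + K1/[H⁺] + K1K2/[H⁺]²) = 1 / (1 + 10^+1.85 + 10^+0.45)
   = 1 / (1 + 70.795 + 2.8184) = 1/74.613 = 0.01340
[CO2*] = α₀ × DIC = 0.01340 × 2.33 = 0.03123 mmol/kg
pCO2 = [CO2*]/KH = 3.123×10^-5 / 3.548×10^-2 = 880 μatm

pCO2 = 880 μatm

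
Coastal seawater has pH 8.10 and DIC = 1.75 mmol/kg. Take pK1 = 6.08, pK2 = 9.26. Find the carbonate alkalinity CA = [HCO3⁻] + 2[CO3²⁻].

CA = 1.85 mmol/kg

CA = [HCO3⁻] + 2[CO3²⁻] = (α₁ + 2α₂)·DIC
At pH 8.10: [H⁺]/K1 = 10^-2.02 = 0.0095499, K2/[H⁺] = 10^-1.16 = 0.069183
α₁ = 1/(1 + 0.0095499 + 0.069183) = 1/1.0787 = 0.9270; α₂ = α₁·K2/[H⁺] = 0.06413
α₁ + 2α₂ = 1.0553
CA = 1.0553 × 1.75 = 1.85 mmol/kg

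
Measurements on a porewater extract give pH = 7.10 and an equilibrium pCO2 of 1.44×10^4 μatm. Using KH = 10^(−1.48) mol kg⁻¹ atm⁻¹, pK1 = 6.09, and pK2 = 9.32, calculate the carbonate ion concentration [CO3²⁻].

[CO3²⁻] = 0.0294 mmol/kg

[CO2*] = KH · pCO2 = 10^(−1.48) × 1.44×10^4×10^-6 = 4.768×10^-4 mol/kg
α₀ = 1/(1 + K1/[H⁺] + K1K2/[H⁺]²) = 1/(1 + 10^+1.01 + 10^-1.21) = 0.08854
DIC = [CO2*]/α₀ = 4.768×10^-4 / 0.08854 = 5.386 mmol/kg
[CO3²⁻] = α₂·DIC; α₂ = 0.005459, so [CO3²⁻] = 0.005459 × 5.386 = 0.0294 mmol/kg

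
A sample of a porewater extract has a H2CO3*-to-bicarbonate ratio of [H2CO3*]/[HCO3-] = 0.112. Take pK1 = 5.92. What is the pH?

From K1 = [H⁺][HCO3-]/[H2CO3*]:  pH = pK1 − log₁₀([H2CO3*]/[HCO3-])
log₁₀(0.112) = -0.951
pH = 5.92 − (-0.951) = 6.87

pH = 6.87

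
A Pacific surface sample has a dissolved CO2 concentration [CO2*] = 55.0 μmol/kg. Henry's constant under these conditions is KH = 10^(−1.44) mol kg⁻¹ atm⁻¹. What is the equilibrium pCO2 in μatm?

pCO2 = 1510 μatm

KH = 10^(−1.44) = 3.631×10^-2 mol kg⁻¹ atm⁻¹
pCO2 = [CO2*]/KH = 55.0×10^-6 / 3.631×10^-2 = 1.51×10^-3 atm = 1510 μatm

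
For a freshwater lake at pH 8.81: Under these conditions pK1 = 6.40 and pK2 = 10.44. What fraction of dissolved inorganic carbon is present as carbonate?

α₂ = 1 / (1 + [H⁺]/K2 + [H⁺]²/(K1K2)) = 1 / (1 + 10^+1.63 + 10^-0.78)
   = 1 / (1 + 42.658 + 0.16596) = 1/43.824 = 0.02282

α₂ = 0.0228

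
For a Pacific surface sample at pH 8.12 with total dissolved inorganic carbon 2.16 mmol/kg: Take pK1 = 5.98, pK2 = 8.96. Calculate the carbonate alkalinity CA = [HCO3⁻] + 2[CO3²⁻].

CA = 2.42 mmol/kg

CA = [HCO3⁻] + 2[CO3²⁻] = (α₁ + 2α₂)·DIC
At pH 8.12: [H⁺]/K1 = 10^-2.14 = 0.0072444, K2/[H⁺] = 10^-0.84 = 0.14454
α₁ = 1/(1 + 0.0072444 + 0.14454) = 1/1.1518 = 0.8682; α₂ = α₁·K2/[H⁺] = 0.1255
α₁ + 2α₂ = 1.1192
CA = 1.1192 × 2.16 = 2.42 mmol/kg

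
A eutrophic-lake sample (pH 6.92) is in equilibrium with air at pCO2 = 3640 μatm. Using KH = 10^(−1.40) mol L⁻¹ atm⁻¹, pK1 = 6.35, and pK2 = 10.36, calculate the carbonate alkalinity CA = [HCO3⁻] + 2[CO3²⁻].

CA = 0.539 mmol/L

[CO2*] = KH · pCO2 = 10^(−1.40) × 3640×10^-6 = 1.449×10^-4 mol/L
α₀ = 1/(1 + K1/[H⁺] + K1K2/[H⁺]²) = 1/(1 + 10^+0.57 + 10^-2.87) = 0.2120
DIC = [CO2*]/α₀ = 1.449×10^-4 / 0.2120 = 0.6835 mmol/L
CA = (α₁ + 2α₂)·DIC = (0.7877 + 2×0.0002860) × 0.6835 = 0.539 mmol/L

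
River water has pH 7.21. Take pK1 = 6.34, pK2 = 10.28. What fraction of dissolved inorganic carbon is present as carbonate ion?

α₂ = 0.000749

α₂ = 1 / (1 + [H⁺]/K2 + [H⁺]²/(K1K2)) = 1 / (1 + 10^+3.07 + 10^+2.20)
   = 1 / (1 + 1174.9 + 158.49) = 1/1334.4 = 0.0007494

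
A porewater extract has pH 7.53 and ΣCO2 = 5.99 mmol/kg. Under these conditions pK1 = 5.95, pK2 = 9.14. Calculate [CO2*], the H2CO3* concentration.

[CO2*] = 0.150 mmol/kg

α₀ = 1 / (1 + K1/[H⁺] + K1K2/[H⁺]²) = 1 / (1 + 10^+1.58 + 10^-0.03)
   = 1 / (1 + 38.019 + 0.93325) = 1/39.952 = 0.02503
[CO2*] = α₀ × DIC = 0.02503 × 5.99 = 0.150 mmol/kg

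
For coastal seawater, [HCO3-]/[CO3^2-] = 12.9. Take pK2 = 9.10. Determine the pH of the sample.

From K2 = [H⁺][CO3^2-]/[HCO3-]:  pH = pK2 − log₁₀([HCO3-]/[CO3^2-])
log₁₀(12.9) = +1.111
pH = 9.10 − (+1.111) = 7.99

pH = 7.99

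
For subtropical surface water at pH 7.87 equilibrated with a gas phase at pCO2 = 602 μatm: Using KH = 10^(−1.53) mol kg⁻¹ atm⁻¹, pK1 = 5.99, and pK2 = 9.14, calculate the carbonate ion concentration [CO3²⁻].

[CO3²⁻] = 0.0724 mmol/kg

[CO2*] = KH · pCO2 = 10^(−1.53) × 602×10^-6 = 1.777×10^-5 mol/kg
α₀ = 1/(1 + K1/[H⁺] + K1K2/[H⁺]²) = 1/(1 + 10^+1.88 + 10^+0.61) = 0.01236
DIC = [CO2*]/α₀ = 1.777×10^-5 / 0.01236 = 1.438 mmol/kg
[CO3²⁻] = α₂·DIC; α₂ = 0.05034, so [CO3²⁻] = 0.05034 × 1.438 = 0.0724 mmol/kg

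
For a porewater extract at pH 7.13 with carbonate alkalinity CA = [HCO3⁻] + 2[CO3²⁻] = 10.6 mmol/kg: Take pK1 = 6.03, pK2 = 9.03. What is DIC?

DIC = 11.3 mmol/kg

CA = [HCO3⁻] + 2[CO3²⁻] = (α₁ + 2α₂)·DIC
At pH 7.13: [H⁺]/K1 = 10^-1.10 = 0.079433, K2/[H⁺] = 10^-1.90 = 0.012589
α₁ = 1/(1 + 0.079433 + 0.012589) = 1/1.0920 = 0.9157; α₂ = α₁·K2/[H⁺] = 0.01153
α₁ + 2α₂ = 0.9388
DIC = CA / (α₁ + 2α₂) = 10.6 / 0.9388 = 11.3 mmol/kg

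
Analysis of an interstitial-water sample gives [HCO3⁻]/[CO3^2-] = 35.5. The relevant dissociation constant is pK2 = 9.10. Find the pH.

pH = 7.55

From K2 = [H⁺][CO3^2-]/[HCO3⁻]:  pH = pK2 − log₁₀([HCO3⁻]/[CO3^2-])
log₁₀(35.5) = +1.550
pH = 9.10 − (+1.550) = 7.55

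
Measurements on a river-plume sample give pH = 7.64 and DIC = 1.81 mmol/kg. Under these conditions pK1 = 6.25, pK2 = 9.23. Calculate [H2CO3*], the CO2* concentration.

[CO2*] = 0.0691 mmol/kg

α₀ = 1 / (1 + K1/[H⁺] + K1K2/[H⁺]²) = 1 / (1 + 10^+1.39 + 10^-0.20)
   = 1 / (1 + 24.547 + 0.63096) = 1/26.178 = 0.03820
[CO2*] = α₀ × DIC = 0.03820 × 1.81 = 0.0691 mmol/kg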